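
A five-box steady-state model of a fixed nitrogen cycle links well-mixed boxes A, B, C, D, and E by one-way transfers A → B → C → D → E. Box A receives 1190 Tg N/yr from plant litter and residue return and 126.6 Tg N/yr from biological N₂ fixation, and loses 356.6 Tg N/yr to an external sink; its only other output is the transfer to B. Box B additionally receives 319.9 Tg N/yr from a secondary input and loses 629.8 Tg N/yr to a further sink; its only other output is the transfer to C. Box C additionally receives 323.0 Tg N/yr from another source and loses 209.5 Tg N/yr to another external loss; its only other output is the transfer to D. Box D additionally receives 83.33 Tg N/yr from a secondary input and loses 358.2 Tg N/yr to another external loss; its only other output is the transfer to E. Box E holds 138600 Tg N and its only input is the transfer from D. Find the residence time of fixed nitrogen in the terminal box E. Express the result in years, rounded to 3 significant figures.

284 yr

Box A: F(A→B) = (1190 + 126.6) − 356.6 = 960.00 Tg N/yr.
Box B: F(B→C) = (960.00 + 319.9) − 629.8 = 650.10 Tg N/yr.
Box C: F(C→D) = (650.10 + 323.0) − 209.5 = 763.60 Tg N/yr.
Box D: F(D→E) = (763.60 + 83.33) − 358.2 = 488.73 Tg N/yr.
Box E throughput = its input = 488.73 Tg N/yr; τ = 138600 / 488.73 = 283.6 yr.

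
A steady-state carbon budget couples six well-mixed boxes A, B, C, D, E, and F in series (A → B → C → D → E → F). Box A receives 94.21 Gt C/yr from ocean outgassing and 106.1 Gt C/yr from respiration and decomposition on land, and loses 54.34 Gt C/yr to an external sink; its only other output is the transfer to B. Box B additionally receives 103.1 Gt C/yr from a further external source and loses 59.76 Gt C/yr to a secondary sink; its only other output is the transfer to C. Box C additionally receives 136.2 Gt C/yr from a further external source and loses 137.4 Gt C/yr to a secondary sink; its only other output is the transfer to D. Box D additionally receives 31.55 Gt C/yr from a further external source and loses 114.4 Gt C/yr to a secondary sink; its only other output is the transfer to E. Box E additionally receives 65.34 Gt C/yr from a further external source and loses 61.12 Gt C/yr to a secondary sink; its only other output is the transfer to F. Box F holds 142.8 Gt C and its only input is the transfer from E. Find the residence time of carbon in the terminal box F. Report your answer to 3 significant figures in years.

Box A: F(A→B) = (94.21 + 106.1) − 54.34 = 145.97 Gt C/yr.
Box B: F(B→C) = (145.97 + 103.1) − 59.76 = 189.31 Gt C/yr.
Box C: F(C→D) = (189.31 + 136.2) − 137.4 = 188.11 Gt C/yr.
Box D: F(D→E) = (188.11 + 31.55) − 114.4 = 105.26 Gt C/yr.
Box E: F(E→F) = (105.26 + 65.34) − 61.12 = 109.48 Gt C/yr.
Box F throughput = its input = 109.48 Gt C/yr; τ = 142.8 / 109.48 = 1.304 yr.

1.30 yr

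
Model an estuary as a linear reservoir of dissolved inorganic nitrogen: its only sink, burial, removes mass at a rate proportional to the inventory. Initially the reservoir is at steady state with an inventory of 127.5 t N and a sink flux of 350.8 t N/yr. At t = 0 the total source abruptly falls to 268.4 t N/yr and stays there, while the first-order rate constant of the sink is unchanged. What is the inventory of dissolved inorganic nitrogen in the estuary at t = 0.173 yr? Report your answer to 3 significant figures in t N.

Residence time τ = M₀/F₀ = 0.3635 yr. The eventual steady state is M_∞ = M₀·(F₁/F₀) = 127.5 × 268.4/350.8 = 97.551 t N.
The anomaly ΔM(t) = M(t) − M_∞ decays as ΔM₀·e^(−t/τ) with ΔM₀ = 127.5 − 97.551 = 29.95 t N.
At t = 0.173 yr, e^(−t/τ) = e^(−0.4760) = 0.6213, so ΔM = 18.61 t N and M = 97.551 + 18.61 = 116.16 t N.

116 t N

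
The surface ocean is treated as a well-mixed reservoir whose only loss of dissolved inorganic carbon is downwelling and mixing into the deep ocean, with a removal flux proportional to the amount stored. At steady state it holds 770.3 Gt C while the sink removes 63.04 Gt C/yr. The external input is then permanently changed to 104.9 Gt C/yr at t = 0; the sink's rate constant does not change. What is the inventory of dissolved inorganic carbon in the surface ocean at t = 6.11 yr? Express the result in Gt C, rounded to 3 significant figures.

972 Gt C

The sink rate constant is k = F₀/M₀ = 63.04/770.3 = 0.08184 yr⁻¹.
Solving dM/dt = F₁ − kM with M(0) = M₀ gives M(t) = F₁/k + (M₀ − F₁/k)·e^(−kt).
F₁/k = 104.9/0.08184 = 1281.8 Gt C; kt = 0.08184 × 6.11 = 0.5000, e^(−kt) = 0.6065.
M(6.11) = 1281.8 + (770.3 − 1281.8) × 0.6065 = 1281.8 − 310.2 = 971.57 Gt C.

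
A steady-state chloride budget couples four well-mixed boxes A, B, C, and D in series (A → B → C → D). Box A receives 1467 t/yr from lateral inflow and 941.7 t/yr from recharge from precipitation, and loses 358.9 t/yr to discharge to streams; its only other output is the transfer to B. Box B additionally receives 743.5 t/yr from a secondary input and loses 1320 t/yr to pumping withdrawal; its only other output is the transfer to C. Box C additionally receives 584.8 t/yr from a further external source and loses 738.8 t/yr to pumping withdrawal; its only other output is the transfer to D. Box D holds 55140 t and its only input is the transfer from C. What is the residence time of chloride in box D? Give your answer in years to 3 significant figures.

41.8 yr

Box A: F(A→B) = (1467 + 941.7) − 358.9 = 2049.8 t/yr.
Box B: F(B→C) = (2049.8 + 743.5) − 1320 = 1473.3 t/yr.
Box C: F(C→D) = (1473.3 + 584.8) − 738.8 = 1319.3 t/yr.
Box D throughput = its input = 1319.3 t/yr; τ = 55140 / 1319.3 = 41.79 yr.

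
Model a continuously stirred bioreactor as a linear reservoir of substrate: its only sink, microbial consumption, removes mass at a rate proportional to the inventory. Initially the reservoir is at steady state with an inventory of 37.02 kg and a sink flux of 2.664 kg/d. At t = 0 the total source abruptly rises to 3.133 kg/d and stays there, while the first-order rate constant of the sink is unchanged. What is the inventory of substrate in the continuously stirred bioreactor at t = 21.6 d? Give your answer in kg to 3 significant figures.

42.2 kg

The sink rate constant is k = F₀/M₀ = 2.664/37.02 = 0.07196 d⁻¹.
Solving dM/dt = F₁ − kM with M(0) = M₀ gives M(t) = F₁/k + (M₀ − F₁/k)·e^(−kt).
F₁/k = 3.133/0.07196 = 43.537 kg; kt = 0.07196 × 21.6 = 1.554, e^(−kt) = 0.2113.
M(21.6) = 43.537 + (37.02 − 43.537) × 0.2113 = 43.537 − 1.377 = 42.160 kg.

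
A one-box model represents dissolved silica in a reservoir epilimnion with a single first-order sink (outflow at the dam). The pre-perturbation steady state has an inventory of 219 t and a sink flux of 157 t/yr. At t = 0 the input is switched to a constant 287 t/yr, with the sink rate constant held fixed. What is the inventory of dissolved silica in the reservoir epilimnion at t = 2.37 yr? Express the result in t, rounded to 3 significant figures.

The sink rate constant is k = F₀/M₀ = 157/219 = 0.7169 yr⁻¹.
Solving dM/dt = F₁ − kM with M(0) = M₀ gives M(t) = F₁/k + (M₀ − F₁/k)·e^(−kt).
F₁/k = 287/0.7169 = 400.34 t; kt = 0.7169 × 2.37 = 1.699, e^(−kt) = 0.1829.
M(2.37) = 400.34 + (219 − 400.34) × 0.1829 = 400.34 − 33.16 = 367.18 t.

367 t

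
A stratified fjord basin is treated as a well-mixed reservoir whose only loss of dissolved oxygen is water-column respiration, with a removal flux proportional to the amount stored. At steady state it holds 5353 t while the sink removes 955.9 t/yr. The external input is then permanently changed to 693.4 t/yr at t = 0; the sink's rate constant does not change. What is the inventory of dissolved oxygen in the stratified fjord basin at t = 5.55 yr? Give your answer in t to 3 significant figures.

4430 t

τ = M₀/F₀ = 5353/955.9 = 5.600 yr; rate constant k = 1/τ.
New steady state M_∞ = F₁/k = F₁·τ = 693.4 × 5.600 = 3883.0 t.
M(t) = M_∞ + (M₀ − M_∞)·e^(−t/τ); t/τ = 5.55/5.600 = 0.9911, so e^(−t/τ) = 0.3712.
M(t) = 3883.0 + 1470 × 0.3712 = 4428.6 t.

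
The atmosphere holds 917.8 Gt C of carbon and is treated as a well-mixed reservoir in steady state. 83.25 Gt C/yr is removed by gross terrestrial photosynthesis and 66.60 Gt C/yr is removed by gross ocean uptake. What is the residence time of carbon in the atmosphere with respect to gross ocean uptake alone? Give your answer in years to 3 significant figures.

13.8 yr

Residence time with respect to a single sink: τ = M / F_sink.
τ = 917.8 / 66.60 = 13.78 yr.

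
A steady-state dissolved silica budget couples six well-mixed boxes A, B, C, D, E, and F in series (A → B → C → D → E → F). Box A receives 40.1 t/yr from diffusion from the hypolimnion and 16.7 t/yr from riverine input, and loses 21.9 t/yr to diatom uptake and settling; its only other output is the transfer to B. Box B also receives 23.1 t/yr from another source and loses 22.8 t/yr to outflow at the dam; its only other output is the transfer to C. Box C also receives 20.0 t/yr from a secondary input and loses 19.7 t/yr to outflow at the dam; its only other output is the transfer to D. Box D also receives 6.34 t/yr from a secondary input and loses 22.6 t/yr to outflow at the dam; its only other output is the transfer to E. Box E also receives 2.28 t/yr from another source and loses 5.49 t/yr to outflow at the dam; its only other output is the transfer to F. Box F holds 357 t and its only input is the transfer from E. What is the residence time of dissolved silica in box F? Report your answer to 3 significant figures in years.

Box A: F(A→B) = (40.1 + 16.7) − 21.9 = 34.900 t/yr.
Box B: F(B→C) = (34.900 + 23.1) − 22.8 = 35.200 t/yr.
Box C: F(C→D) = (35.200 + 20.0) − 19.7 = 35.500 t/yr.
Box D: F(D→E) = (35.500 + 6.34) − 22.6 = 19.240 t/yr.
Box E: F(E→F) = (19.240 + 2.28) − 5.49 = 16.030 t/yr.
Box F throughput = its input = 16.030 t/yr; τ = 357 / 16.030 = 22.27 yr.

22.3 yr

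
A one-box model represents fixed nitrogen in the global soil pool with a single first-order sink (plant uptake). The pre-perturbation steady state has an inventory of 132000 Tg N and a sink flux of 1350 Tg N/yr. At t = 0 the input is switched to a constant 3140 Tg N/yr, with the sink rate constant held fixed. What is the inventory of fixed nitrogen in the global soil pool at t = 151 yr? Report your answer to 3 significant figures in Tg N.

τ = M₀/F₀ = 132000/1350 = 97.78 yr; rate constant k = 1/τ.
New steady state M_∞ = F₁/k = F₁·τ = 3140 × 97.78 = 307020 Tg N.
M(t) = M_∞ + (M₀ − M_∞)·e^(−t/τ); t/τ = 151/97.78 = 1.544, so e^(−t/τ) = 0.2135.
M(t) = 307020 − 175000 × 0.2135 = 269660 Tg N.

270000 Tg N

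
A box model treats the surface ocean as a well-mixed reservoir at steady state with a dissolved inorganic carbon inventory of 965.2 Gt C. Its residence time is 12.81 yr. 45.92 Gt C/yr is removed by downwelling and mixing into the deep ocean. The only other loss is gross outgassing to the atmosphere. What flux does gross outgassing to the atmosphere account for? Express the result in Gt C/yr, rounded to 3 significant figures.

29.4 Gt C/yr

Total removal F = M/τ = 965.2 / 12.81 = 75.35 Gt C/yr.
Gross outgassing to the atmosphere = F − (45.92) = 75.35 − 45.92 = 29.43 Gt C/yr.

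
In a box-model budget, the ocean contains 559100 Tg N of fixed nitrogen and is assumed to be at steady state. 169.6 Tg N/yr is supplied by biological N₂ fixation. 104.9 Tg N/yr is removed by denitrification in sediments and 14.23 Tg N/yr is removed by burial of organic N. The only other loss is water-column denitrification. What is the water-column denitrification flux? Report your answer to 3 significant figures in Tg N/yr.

50.5 Tg N/yr

At steady state ΣF_in = ΣF_out.
ΣF_in = 169.60 Tg N/yr.
Water-column denitrification flux = ΣF_in − (104.9 + 14.23) = 169.60 − 119.1 = 50.47 Tg N/yr.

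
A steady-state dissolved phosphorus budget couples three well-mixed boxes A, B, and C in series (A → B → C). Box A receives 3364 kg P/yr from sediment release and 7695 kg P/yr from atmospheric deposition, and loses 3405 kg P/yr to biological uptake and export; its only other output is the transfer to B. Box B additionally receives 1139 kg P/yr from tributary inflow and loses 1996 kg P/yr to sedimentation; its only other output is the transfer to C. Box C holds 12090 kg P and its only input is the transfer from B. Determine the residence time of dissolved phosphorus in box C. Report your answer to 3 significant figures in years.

1.78 yr

Box A: F(A→B) = (3364 + 7695) − 3405 = 7654.0 kg P/yr.
Box B: F(B→C) = (7654.0 + 1139) − 1996 = 6797.0 kg P/yr.
Box C throughput = its input = 6797.0 kg P/yr; τ = 12090 / 6797.0 = 1.779 yr.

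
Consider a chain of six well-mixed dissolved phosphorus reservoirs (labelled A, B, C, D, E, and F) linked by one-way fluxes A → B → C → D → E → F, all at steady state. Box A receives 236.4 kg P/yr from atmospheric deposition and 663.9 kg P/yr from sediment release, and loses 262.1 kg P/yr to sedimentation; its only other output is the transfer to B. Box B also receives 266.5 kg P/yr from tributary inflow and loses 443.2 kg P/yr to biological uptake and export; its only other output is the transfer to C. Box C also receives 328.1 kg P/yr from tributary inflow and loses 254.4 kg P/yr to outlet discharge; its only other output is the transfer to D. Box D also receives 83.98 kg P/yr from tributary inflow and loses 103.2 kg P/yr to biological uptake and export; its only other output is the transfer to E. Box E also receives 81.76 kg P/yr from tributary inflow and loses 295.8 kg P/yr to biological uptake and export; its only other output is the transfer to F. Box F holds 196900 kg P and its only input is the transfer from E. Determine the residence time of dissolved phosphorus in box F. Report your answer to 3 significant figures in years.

Box A: F(A→B) = (236.4 + 663.9) − 262.1 = 638.20 kg P/yr.
Box B: F(B→C) = (638.20 + 266.5) − 443.2 = 461.50 kg P/yr.
Box C: F(C→D) = (461.50 + 328.1) − 254.4 = 535.20 kg P/yr.
Box D: F(D→E) = (535.20 + 83.98) − 103.2 = 515.98 kg P/yr.
Box E: F(E→F) = (515.98 + 81.76) − 295.8 = 301.94 kg P/yr.
Box F throughput = its input = 301.94 kg P/yr; τ = 196900 / 301.94 = 652.1 yr.

652 yr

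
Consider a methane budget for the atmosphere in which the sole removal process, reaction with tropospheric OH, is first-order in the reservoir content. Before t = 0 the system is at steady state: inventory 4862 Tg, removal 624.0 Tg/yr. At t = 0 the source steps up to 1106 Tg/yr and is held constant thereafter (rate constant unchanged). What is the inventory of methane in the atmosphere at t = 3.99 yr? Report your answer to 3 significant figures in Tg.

τ = M₀/F₀ = 4862/624.0 = 7.792 yr; rate constant k = 1/τ.
New steady state M_∞ = F₁/k = F₁·τ = 1106 × 7.792 = 8617.6 Tg.
M(t) = M_∞ + (M₀ − M_∞)·e^(−t/τ); t/τ = 3.99/7.792 = 0.5121, so e^(−t/τ) = 0.5992.
M(t) = 8617.6 − 3756 × 0.5992 = 6367.1 Tg.

6370 Tg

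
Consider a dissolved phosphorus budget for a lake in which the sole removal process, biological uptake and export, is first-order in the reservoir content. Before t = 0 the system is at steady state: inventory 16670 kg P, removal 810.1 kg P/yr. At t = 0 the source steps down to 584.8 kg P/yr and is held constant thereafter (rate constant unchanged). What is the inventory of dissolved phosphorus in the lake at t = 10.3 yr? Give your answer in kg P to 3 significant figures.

14800 kg P

Residence time τ = M₀/F₀ = 20.58 yr. The eventual steady state is M_∞ = M₀·(F₁/F₀) = 16670 × 584.8/810.1 = 12034 kg P.
The anomaly ΔM(t) = M(t) − M_∞ decays as ΔM₀·e^(−t/τ) with ΔM₀ = 16670 − 12034 = 4636 kg P.
At t = 10.3 yr, e^(−t/τ) = e^(−0.5005) = 0.6062, so ΔM = 2810 kg P and M = 12034 + 2810 = 14844 kg P.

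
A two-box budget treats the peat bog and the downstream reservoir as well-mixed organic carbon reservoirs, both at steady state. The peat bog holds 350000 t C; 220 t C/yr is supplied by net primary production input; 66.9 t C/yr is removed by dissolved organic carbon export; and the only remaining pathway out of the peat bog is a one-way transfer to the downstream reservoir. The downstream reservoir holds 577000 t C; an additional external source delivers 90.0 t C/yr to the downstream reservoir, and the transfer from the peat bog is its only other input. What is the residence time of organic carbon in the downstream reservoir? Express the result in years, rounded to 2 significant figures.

2400 yr

Balance the peat bog: ΣF_in = 220.00 t C/yr.
Transfer to the downstream reservoir = ΣF_in − (66.9) = 153.10 t C/yr.
Total input to the downstream reservoir = 153.10 + 90.0 = 243.10 t C/yr; at steady state this equals its total output.
τ = M / F = 577000 / 243.10 = 2374 yr.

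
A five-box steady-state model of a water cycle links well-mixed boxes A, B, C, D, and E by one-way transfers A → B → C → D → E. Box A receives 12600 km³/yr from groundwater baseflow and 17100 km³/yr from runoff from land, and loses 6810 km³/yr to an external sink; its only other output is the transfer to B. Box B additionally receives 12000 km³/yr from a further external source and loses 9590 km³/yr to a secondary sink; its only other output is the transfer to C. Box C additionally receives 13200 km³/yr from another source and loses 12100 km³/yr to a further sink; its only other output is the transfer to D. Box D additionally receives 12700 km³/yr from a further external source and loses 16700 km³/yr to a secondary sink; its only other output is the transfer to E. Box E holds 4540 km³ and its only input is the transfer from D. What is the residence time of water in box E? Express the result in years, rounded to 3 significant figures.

0.203 yr

Box A: F(A→B) = (12600 + 17100) − 6810 = 22890 km³/yr.
Box B: F(B→C) = (22890 + 12000) − 9590 = 25300 km³/yr.
Box C: F(C→D) = (25300 + 13200) − 12100 = 26400 km³/yr.
Box D: F(D→E) = (26400 + 12700) − 16700 = 22400 km³/yr.
Box E throughput = its input = 22400 km³/yr; τ = 4540 / 22400 = 0.2027 yr.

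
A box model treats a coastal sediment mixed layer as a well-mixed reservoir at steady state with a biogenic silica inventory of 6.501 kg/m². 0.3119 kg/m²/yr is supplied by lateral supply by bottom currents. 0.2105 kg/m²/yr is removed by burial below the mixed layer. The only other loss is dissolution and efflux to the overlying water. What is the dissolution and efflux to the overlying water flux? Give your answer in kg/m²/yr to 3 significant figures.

At steady state ΣF_in = ΣF_out.
ΣF_in = 0.31190 kg/m²/yr.
Dissolution and efflux to the overlying water flux = ΣF_in − (0.2105) = 0.31190 − 0.2105 = 0.1014 kg/m²/yr.

0.101 kg/m²/yr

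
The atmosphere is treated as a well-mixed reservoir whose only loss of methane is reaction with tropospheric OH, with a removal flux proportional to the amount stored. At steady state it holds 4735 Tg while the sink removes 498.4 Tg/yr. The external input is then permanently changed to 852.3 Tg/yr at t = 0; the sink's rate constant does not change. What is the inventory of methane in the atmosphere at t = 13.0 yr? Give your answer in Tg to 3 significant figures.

τ = M₀/F₀ = 4735/498.4 = 9.500 yr; rate constant k = 1/τ.
New steady state M_∞ = F₁/k = F₁·τ = 852.3 × 9.500 = 8097.2 Tg.
M(t) = M_∞ + (M₀ − M_∞)·e^(−t/τ); t/τ = 13.0/9.500 = 1.368, so e^(−t/τ) = 0.2545.
M(t) = 8097.2 − 3362 × 0.2545 = 7241.4 Tg.

7240 Tg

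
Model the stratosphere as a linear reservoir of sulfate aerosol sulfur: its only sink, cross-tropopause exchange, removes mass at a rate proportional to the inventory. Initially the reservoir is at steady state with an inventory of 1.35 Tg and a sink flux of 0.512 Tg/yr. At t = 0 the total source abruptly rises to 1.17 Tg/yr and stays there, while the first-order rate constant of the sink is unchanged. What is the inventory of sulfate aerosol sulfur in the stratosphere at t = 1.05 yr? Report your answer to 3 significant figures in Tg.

1.92 Tg

Residence time τ = M₀/F₀ = 2.637 yr. The eventual steady state is M_∞ = M₀·(F₁/F₀) = 1.35 × 1.17/0.512 = 3.0850 Tg.
The anomaly ΔM(t) = M(t) − M_∞ decays as ΔM₀·e^(−t/τ) with ΔM₀ = 1.35 − 3.0850 = −1.735 Tg.
At t = 1.05 yr, e^(−t/τ) = e^(−0.3982) = 0.6715, so ΔM = −1.165 Tg and M = 3.0850 − 1.165 = 1.9199 Tg.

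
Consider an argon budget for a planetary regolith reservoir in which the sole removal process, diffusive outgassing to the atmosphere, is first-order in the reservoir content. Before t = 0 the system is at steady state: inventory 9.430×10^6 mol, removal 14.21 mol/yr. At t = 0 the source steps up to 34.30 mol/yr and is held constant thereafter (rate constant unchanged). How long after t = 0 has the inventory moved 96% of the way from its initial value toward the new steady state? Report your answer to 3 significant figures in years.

τ = M₀/F₀ = 9.430×10^6/14.21 = 663600 yr.
The remaining gap fraction is e^(−t/τ); 96% covered ⇒ e^(−t/τ) = 0.0400.
t = −τ ln(0.0400) = 663600 × 3.219 = 2.136×10^6 yr.

2.14×10^6 yr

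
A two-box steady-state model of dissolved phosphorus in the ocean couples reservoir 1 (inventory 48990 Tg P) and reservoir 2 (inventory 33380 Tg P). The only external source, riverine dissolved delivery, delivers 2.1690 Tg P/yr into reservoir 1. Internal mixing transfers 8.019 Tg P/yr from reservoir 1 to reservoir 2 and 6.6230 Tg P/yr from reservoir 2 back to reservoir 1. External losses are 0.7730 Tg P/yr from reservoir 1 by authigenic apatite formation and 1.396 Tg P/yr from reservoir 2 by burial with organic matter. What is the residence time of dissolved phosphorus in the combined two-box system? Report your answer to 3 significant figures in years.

38000 yr

Treat the two boxes together as one reservoir: the mixing fluxes between them are internal recycling, so τ = ΣM / Σ(external losses).
M_total = 48990 + 33380 = 82370 Tg P.
ΣF_external_out = 0.7730 + 1.396 = 2.1690 Tg P/yr.
τ = M_total / ΣF_ext = 82370 / 2.1690 = 37980 yr.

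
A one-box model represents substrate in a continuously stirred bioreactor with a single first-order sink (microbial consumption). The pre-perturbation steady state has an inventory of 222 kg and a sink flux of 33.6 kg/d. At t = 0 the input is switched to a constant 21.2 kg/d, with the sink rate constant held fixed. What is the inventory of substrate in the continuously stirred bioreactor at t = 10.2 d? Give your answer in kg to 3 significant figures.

158 kg

Residence time τ = M₀/F₀ = 6.607 d. The eventual steady state is M_∞ = M₀·(F₁/F₀) = 222 × 21.2/33.6 = 140.07 kg.
The anomaly ΔM(t) = M(t) − M_∞ decays as ΔM₀·e^(−t/τ) with ΔM₀ = 222 − 140.07 = 81.93 kg.
At t = 10.2 d, e^(−t/τ) = e^(−1.544) = 0.2136, so ΔM = 17.50 kg and M = 140.07 + 17.50 = 157.57 kg.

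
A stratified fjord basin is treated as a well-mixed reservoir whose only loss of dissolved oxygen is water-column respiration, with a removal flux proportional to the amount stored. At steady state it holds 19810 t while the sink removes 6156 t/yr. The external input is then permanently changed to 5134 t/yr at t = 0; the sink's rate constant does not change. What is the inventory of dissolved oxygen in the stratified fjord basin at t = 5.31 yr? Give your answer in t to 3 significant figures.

τ = M₀/F₀ = 19810/6156 = 3.218 yr; rate constant k = 1/τ.
New steady state M_∞ = F₁/k = F₁·τ = 5134 × 3.218 = 16521 t.
M(t) = M_∞ + (M₀ − M_∞)·e^(−t/τ); t/τ = 5.31/3.218 = 1.650, so e^(−t/τ) = 0.1920.
M(t) = 16521 + 3289 × 0.1920 = 17153 t.

17200 t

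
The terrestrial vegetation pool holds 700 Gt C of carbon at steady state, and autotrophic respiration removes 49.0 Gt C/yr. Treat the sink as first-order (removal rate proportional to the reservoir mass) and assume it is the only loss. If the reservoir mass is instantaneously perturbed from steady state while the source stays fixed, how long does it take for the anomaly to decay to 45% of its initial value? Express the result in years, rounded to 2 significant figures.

11 yr

For a linear reservoir the anomaly decays as exp(−t/τ) with τ = M/F = 700/49.0 = 14.29 yr.
exp(−t/τ) = 0.45 ⇒ t = −τ ln(0.45) = 14.29 × 0.7985 = 11.41 yr.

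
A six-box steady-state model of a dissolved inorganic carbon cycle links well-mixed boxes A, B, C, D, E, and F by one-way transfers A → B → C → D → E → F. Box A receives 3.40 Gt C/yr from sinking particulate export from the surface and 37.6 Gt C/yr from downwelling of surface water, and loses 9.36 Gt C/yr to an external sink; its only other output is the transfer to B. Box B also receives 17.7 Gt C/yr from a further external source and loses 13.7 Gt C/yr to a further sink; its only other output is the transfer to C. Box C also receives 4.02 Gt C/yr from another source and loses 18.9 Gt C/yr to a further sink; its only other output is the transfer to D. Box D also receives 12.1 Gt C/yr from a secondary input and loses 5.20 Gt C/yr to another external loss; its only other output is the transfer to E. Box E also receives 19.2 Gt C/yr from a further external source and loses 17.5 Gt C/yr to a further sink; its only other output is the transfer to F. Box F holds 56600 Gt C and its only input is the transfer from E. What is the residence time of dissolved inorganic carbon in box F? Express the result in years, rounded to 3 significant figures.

Box A: F(A→B) = (3.40 + 37.6) − 9.36 = 31.640 Gt C/yr.
Box B: F(B→C) = (31.640 + 17.7) − 13.7 = 35.640 Gt C/yr.
Box C: F(C→D) = (35.640 + 4.02) − 18.9 = 20.760 Gt C/yr.
Box D: F(D→E) = (20.760 + 12.1) − 5.20 = 27.660 Gt C/yr.
Box E: F(E→F) = (27.660 + 19.2) − 17.5 = 29.360 Gt C/yr.
Box F throughput = its input = 29.360 Gt C/yr; τ = 56600 / 29.360 = 1928 yr.

1930 yr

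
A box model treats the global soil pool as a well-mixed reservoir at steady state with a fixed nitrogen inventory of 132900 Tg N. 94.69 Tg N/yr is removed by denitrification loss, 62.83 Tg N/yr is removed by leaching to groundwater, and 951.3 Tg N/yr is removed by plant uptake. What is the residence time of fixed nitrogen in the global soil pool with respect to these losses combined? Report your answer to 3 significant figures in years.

Total removal = 94.69 + 62.83 + 951.3 = 1108.8 Tg N/yr.
τ = M / ΣF_out = 132900 / 1108.8 = 119.9 yr.

120 yr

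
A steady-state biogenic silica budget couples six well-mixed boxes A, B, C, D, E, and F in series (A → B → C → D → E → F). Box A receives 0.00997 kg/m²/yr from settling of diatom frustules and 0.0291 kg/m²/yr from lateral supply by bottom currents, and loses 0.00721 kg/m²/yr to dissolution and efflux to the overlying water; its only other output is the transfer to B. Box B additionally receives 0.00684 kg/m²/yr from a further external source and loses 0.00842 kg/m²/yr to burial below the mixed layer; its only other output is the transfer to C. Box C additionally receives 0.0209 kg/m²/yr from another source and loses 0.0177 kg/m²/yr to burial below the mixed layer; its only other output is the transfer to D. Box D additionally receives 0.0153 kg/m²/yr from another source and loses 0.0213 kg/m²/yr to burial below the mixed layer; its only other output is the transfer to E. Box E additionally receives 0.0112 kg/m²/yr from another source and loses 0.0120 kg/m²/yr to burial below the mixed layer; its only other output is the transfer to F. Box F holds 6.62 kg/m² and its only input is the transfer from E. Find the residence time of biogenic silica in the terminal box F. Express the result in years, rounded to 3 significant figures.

248 yr

Box A: F(A→B) = (0.00997 + 0.0291) − 0.00721 = 0.031860 kg/m²/yr.
Box B: F(B→C) = (0.031860 + 0.00684) − 0.00842 = 0.030280 kg/m²/yr.
Box C: F(C→D) = (0.030280 + 0.0209) − 0.0177 = 0.033480 kg/m²/yr.
Box D: F(D→E) = (0.033480 + 0.0153) − 0.0213 = 0.027480 kg/m²/yr.
Box E: F(E→F) = (0.027480 + 0.0112) − 0.0120 = 0.026680 kg/m²/yr.
Box F throughput = its input = 0.026680 kg/m²/yr; τ = 6.62 / 0.026680 = 248.1 yr.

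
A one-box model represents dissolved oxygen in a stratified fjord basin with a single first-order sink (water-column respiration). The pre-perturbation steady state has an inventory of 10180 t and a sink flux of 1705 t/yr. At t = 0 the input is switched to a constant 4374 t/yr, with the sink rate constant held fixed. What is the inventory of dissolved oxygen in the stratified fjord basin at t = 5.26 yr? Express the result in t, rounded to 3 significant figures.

τ = M₀/F₀ = 10180/1705 = 5.971 yr; rate constant k = 1/τ.
New steady state M_∞ = F₁/k = F₁·τ = 4374 × 5.971 = 26116 t.
M(t) = M_∞ + (M₀ − M_∞)·e^(−t/τ); t/τ = 5.26/5.971 = 0.8810, so e^(−t/τ) = 0.4144.
M(t) = 26116 − 15940 × 0.4144 = 19512 t.

19500 t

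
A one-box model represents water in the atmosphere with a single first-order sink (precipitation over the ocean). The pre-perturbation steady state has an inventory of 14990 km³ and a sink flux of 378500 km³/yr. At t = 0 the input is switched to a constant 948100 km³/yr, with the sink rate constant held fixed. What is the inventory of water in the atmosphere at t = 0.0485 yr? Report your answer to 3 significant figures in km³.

30900 km³

Residence time τ = M₀/F₀ = 0.03960 yr. The eventual steady state is M_∞ = M₀·(F₁/F₀) = 14990 × 948100/378500 = 37548 km³.
The anomaly ΔM(t) = M(t) − M_∞ decays as ΔM₀·e^(−t/τ) with ΔM₀ = 14990 − 37548 = −22560 km³.
At t = 0.0485 yr, e^(−t/τ) = e^(−1.225) = 0.2939, so ΔM = −6629 km³ and M = 37548 − 6629 = 30919 km³.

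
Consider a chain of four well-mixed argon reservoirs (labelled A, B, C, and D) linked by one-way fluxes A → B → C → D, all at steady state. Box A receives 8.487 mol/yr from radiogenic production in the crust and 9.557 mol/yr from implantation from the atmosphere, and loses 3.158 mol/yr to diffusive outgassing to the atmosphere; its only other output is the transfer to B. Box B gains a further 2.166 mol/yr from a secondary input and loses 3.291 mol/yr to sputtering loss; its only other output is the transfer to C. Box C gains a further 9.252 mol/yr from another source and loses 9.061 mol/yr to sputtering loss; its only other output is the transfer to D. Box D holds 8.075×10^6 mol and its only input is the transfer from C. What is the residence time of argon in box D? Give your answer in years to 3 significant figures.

579000 yr

Box A: F(A→B) = (8.487 + 9.557) − 3.158 = 14.886 mol/yr.
Box B: F(B→C) = (14.886 + 2.166) − 3.291 = 13.761 mol/yr.
Box C: F(C→D) = (13.761 + 9.252) − 9.061 = 13.952 mol/yr.
Box D throughput = its input = 13.952 mol/yr; τ = 8.075×10^6 / 13.952 = 578800 yr.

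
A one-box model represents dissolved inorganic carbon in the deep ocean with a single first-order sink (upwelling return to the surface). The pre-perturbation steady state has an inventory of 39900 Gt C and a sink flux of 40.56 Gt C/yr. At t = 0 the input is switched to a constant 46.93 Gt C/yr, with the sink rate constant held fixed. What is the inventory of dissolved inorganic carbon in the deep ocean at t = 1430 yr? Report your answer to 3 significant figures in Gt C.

The sink rate constant is k = F₀/M₀ = 40.56/39900 = 0.001017 yr⁻¹.
Solving dM/dt = F₁ − kM with M(0) = M₀ gives M(t) = F₁/k + (M₀ − F₁/k)·e^(−kt).
F₁/k = 46.93/0.001017 = 46166 Gt C; kt = 0.001017 × 1430 = 1.454, e^(−kt) = 0.2337.
M(1430) = 46166 + (39900 − 46166) × 0.2337 = 46166 − 1465 = 44702 Gt C.

44700 Gt C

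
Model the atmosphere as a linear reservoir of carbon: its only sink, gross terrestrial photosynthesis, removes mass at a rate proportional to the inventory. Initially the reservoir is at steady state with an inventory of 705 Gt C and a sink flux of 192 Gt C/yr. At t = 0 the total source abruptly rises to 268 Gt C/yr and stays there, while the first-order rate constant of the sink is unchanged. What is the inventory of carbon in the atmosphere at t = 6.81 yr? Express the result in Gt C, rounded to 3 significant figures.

Residence time τ = M₀/F₀ = 3.672 yr. The eventual steady state is M_∞ = M₀·(F₁/F₀) = 705 × 268/192 = 984.06 Gt C.
The anomaly ΔM(t) = M(t) − M_∞ decays as ΔM₀·e^(−t/τ) with ΔM₀ = 705 − 984.06 = −279.1 Gt C.
At t = 6.81 yr, e^(−t/τ) = e^(−1.855) = 0.1565, so ΔM = −43.68 Gt C and M = 984.06 − 43.68 = 940.39 Gt C.

940 Gt C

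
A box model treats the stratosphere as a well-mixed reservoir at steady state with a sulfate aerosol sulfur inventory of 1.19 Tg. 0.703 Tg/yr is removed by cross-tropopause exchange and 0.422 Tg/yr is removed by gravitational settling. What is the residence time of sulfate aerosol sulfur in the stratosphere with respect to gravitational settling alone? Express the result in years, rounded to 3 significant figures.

2.82 yr

Residence time with respect to a single sink: τ = M / F_sink.
τ = 1.19 / 0.422 = 2.820 yr.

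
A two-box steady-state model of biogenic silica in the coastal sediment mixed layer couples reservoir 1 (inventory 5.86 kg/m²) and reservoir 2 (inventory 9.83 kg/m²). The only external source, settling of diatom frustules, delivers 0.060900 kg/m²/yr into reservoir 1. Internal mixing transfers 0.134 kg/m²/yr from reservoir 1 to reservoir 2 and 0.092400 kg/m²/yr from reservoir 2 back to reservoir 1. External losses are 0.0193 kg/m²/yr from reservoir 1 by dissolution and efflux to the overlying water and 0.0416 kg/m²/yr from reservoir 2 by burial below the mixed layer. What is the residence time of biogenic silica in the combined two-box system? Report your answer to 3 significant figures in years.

258 yr

For the system as a whole, the A↔B exchange is internal and contributes nothing to the throughput; only the external sinks remove mass.
M_total = 5.86 + 9.83 = 15.690 kg/m².
ΣF_external_out = 0.0193 + 0.0416 = 0.060900 kg/m²/yr.
τ = M_total / ΣF_ext = 15.690 / 0.060900 = 257.6 yr.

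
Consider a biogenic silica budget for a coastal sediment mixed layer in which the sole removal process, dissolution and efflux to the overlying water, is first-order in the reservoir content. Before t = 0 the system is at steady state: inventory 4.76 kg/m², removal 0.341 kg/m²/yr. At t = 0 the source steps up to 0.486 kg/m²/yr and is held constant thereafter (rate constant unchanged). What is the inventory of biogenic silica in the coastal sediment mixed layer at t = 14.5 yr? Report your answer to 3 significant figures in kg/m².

6.07 kg/m²

τ = M₀/F₀ = 4.76/0.341 = 13.96 yr; rate constant k = 1/τ.
New steady state M_∞ = F₁/k = F₁·τ = 0.486 × 13.96 = 6.7840 kg/m².
M(t) = M_∞ + (M₀ − M_∞)·e^(−t/τ); t/τ = 14.5/13.96 = 1.039, so e^(−t/τ) = 0.3539.
M(t) = 6.7840 − 2.024 × 0.3539 = 6.0678 kg/m².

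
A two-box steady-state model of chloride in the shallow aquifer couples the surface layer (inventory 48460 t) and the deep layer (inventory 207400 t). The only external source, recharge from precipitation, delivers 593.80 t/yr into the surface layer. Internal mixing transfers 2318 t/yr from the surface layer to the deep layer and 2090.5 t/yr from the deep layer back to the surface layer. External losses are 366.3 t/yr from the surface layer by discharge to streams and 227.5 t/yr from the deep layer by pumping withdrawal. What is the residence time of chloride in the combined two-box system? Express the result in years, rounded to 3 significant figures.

For the system as a whole, the A↔B exchange is internal and contributes nothing to the throughput; only the external sinks remove mass.
M_total = 48460 + 207400 = 255860 t.
ΣF_external_out = 366.3 + 227.5 = 593.80 t/yr.
τ = M_total / ΣF_ext = 255860 / 593.80 = 430.9 yr.

431 yr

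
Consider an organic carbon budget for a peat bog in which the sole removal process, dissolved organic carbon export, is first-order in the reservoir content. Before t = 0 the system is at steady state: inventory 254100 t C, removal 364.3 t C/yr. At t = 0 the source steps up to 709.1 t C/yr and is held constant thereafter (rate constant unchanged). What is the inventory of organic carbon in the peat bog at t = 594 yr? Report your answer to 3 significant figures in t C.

392000 t C

The sink rate constant is k = F₀/M₀ = 364.3/254100 = 0.001434 yr⁻¹.
Solving dM/dt = F₁ − kM with M(0) = M₀ gives M(t) = F₁/k + (M₀ − F₁/k)·e^(−kt).
F₁/k = 709.1/0.001434 = 494600 t C; kt = 0.001434 × 594 = 0.8516, e^(−kt) = 0.4267.
M(594) = 494600 + (254100 − 494600) × 0.4267 = 494600 − 102600 = 391970 t C.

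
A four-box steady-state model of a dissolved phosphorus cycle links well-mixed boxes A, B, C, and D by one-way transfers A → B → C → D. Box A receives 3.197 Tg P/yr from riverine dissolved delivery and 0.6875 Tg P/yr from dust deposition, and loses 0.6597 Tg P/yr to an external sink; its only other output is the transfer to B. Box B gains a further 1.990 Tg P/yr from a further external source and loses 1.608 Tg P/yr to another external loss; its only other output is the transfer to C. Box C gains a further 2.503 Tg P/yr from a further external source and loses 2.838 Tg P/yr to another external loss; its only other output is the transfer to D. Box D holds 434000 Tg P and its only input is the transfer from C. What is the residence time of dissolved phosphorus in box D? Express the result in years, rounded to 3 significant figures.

133000 yr

Box A: F(A→B) = (3.197 + 0.6875) − 0.6597 = 3.2248 Tg P/yr.
Box B: F(B→C) = (3.2248 + 1.990) − 1.608 = 3.6068 Tg P/yr.
Box C: F(C→D) = (3.6068 + 2.503) − 2.838 = 3.2718 Tg P/yr.
Box D throughput = its input = 3.2718 Tg P/yr; τ = 434000 / 3.2718 = 132600 yr.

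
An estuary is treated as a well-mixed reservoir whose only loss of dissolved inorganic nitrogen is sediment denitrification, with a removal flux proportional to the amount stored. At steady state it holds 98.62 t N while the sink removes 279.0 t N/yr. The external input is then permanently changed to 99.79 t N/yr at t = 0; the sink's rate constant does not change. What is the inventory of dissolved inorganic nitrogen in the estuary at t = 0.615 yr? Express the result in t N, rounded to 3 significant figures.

Residence time τ = M₀/F₀ = 0.3535 yr. The eventual steady state is M_∞ = M₀·(F₁/F₀) = 98.62 × 99.79/279.0 = 35.273 t N.
The anomaly ΔM(t) = M(t) − M_∞ decays as ΔM₀·e^(−t/τ) with ΔM₀ = 98.62 − 35.273 = 63.35 t N.
At t = 0.615 yr, e^(−t/τ) = e^(−1.740) = 0.1755, so ΔM = 11.12 t N and M = 35.273 + 11.12 = 46.394 t N.

46.4 t N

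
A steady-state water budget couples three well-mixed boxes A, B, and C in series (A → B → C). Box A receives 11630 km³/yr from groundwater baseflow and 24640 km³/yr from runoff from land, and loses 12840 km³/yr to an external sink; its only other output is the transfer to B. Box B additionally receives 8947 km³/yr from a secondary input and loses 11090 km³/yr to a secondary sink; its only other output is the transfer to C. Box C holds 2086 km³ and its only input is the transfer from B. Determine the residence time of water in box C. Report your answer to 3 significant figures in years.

Box A: F(A→B) = (11630 + 24640) − 12840 = 23430 km³/yr.
Box B: F(B→C) = (23430 + 8947) − 11090 = 21287 km³/yr.
Box C throughput = its input = 21287 km³/yr; τ = 2086 / 21287 = 0.09799 yr.

0.0980 yr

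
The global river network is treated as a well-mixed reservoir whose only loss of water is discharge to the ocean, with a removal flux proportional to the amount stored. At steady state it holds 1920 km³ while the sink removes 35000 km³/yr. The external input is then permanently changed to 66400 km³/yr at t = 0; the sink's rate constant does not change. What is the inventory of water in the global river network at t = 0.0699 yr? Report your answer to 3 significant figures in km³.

The sink rate constant is k = F₀/M₀ = 35000/1920 = 18.23 yr⁻¹.
Solving dM/dt = F₁ − kM with M(0) = M₀ gives M(t) = F₁/k + (M₀ − F₁/k)·e^(−kt).
F₁/k = 66400/18.23 = 3642.5 km³; kt = 18.23 × 0.0699 = 1.274, e^(−kt) = 0.2796.
M(0.0699) = 3642.5 + (1920 − 3642.5) × 0.2796 = 3642.5 − 481.7 = 3160.8 km³.

3160 km³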